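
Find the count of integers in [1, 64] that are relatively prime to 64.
32

64 = 2^6
φ(n) = n × ∏(1 - 1/p) for each prime p dividing n
φ(64) = 64 × (1 - 1/2) = 32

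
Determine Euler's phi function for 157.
156

157 = 157
φ(n) = n × ∏(1 - 1/p) for each prime p dividing n
φ(157) = 157 × (1 - 1/157) = 156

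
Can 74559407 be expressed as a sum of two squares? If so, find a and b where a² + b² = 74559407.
Not possible

Factorization: 74559407 = 13 × 179^3
By Fermat: n is sum of two squares iff every prime p ≡ 3 (mod 4) appears to even power.
Prime(s) ≡ 3 (mod 4) with odd exponent: [(179, 3)]
Therefore 74559407 cannot be expressed as a² + b².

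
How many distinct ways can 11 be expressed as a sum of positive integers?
56

p(n) counts ways to write n as a sum of positive integers (order ignored).
Euler's pentagonal recurrence: p(k) = p(k-1) + p(k-2) - p(k-5) - p(k-7) + p(k-12) + p(k-15) - ... (offsets j(3j∓1)/2, signs ++--, p(0)=1, p(<0)=0).
DP table for k = 0..10: p(0)=1, p(1)=1, p(2)=2, p(3)=3, p(4)=5, p(5)=7, p(6)=11, p(7)=15, p(8)=22, p(9)=30, p(10)=42.
Final step: p(11) = p(10) + p(9) - p(6) - p(4)
= 42 + 30 - 11 - 5
= 56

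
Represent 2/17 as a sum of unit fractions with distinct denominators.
1/9 + 1/153

Greedy algorithm:
2/17: ceiling(17/2) = 9, use 1/9
1/153: ceiling(153/1) = 153, use 1/153
Result: 2/17 = 1/9 + 1/153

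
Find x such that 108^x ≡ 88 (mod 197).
136

Baby-step giant-step with step n = ⌈√197⌉ = 15.
Baby steps 108^j mod 197 (j:value) for j=0..14: 0:1, 1:108, 2:41, 3:94, 4:105, 5:111, 6:168, 7:20, 8:190, 9:32, 10:107, 11:130, 12:53, 13:11, 14:6.
Giant-step multiplier: 108^(-15) ≡ 108^(196-15) = 108^181 ≡ 159 (mod 197).
Giant steps γ_i = 88·159^i mod 197: γ_0=88, γ_1=5, γ_2=7, γ_3=128, γ_4=61, γ_5=46, γ_6=25, γ_7=35, γ_8=49, γ_9=108 (in table at j=1).
x = i·n + j = 9·15 + 1 = 136.
Check: 108^136 ≡ 88 (mod 197).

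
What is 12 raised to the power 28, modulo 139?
49

Repeated squaring. Binary of 28 = 11100.
12^1 ≡ 12 (mod 139); 12^2 ≡ 5 (mod 139); 12^4 ≡ 25 (mod 139); 12^8 ≡ 69 (mod 139); 12^16 ≡ 35 (mod 139)
12^28 = 12^4 × 12^8 × 12^16 ≡ 49 (mod 139)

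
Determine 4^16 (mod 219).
178

Repeated squaring. Binary of 16 = 10000.
4^1 ≡ 4 (mod 219); 4^2 ≡ 16 (mod 219); 4^4 ≡ 37 (mod 219); 4^8 ≡ 55 (mod 219); 4^16 ≡ 178 (mod 219)
4^16 = 4^16 ≡ 178 (mod 219)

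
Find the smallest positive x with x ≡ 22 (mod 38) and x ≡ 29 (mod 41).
972

Using Chinese Remainder Theorem:
M = 38 × 41 = 1558
M1 = 41, M2 = 38
y1 = 41^(-1) mod 38 = 13
y2 = 38^(-1) mod 41 = 27
x = (22×41×13 + 29×38×27) mod 1558 = 972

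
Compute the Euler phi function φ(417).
276

417 = 3 × 139
φ(n) = n × ∏(1 - 1/p) for each prime p dividing n
φ(417) = 417 × (1 - 1/3) × (1 - 1/139) = 276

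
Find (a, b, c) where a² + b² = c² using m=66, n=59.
(875, 7788, 7837)

Euclid's formula: a = m² - n², b = 2mn, c = m² + n²
m = 66, n = 59
a = 66² - 59² = 4356 - 3481 = 875
b = 2 × 66 × 59 = 7788
c = 66² + 59² = 4356 + 3481 = 7837
Verification: 875² + 7788² = 765625 + 60652944 = 61418569 = 7837² ✓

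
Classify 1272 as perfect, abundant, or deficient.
abundant

Proper divisors of 1272: sum = 1 + 2 + 3 + 4 + 6 + 8 + 12 + 24 + 53 + 106 + 159 + 212 + 318 + 424 + 636 = 1968
Since 1968 > 1272, 1272 is abundant.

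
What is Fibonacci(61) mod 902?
573

Matrix identity: Q^n = [[F_(n+1), F_n], [F_n, F_(n-1)]] with Q = [[1,1],[1,0]].
n = 61 = 111101₂. Square-and-multiply, entries mod 902:
Q^1 = [[1,1],[1,0]]
Q^3 = (Q^1)²·Q = [[3,2],[2,1]]
Q^7 = (Q^3)²·Q = [[21,13],[13,8]]
Q^15 = (Q^7)²·Q = [[85,610],[610,377]]
Q^30 = (Q^15)² = [[485,396],[396,89]]
Q^61 = (Q^30)²·Q = [[573,573],[573,0]]
F_61 mod 902 = Q^61[0][1] = 573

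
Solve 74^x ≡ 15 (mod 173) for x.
50

Baby-step giant-step with step n = ⌈√173⌉ = 14.
Baby steps 74^j mod 173 (j:value) for j=0..13: 0:1, 1:74, 2:113, 3:58, 4:140, 5:153, 6:77, 7:162, 8:51, 9:141, 10:54, 11:17, 12:47, 13:18.
Giant-step multiplier: 74^(-14) ≡ 74^(172-14) = 74^158 ≡ 163 (mod 173).
Giant steps γ_i = 15·163^i mod 173: γ_0=15, γ_1=23, γ_2=116, γ_3=51 (in table at j=8).
x = i·n + j = 3·14 + 8 = 50.
Check: 74^50 ≡ 15 (mod 173).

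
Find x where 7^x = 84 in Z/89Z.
34

Baby-step giant-step with step n = ⌈√89⌉ = 10.
Baby steps 7^j mod 89 (j:value) for j=0..9: 0:1, 1:7, 2:49, 3:76, 4:87, 5:75, 6:80, 7:26, 8:4, 9:28.
Giant-step multiplier: 7^(-10) ≡ 7^(88-10) = 7^78 ≡ 5 (mod 89).
Giant steps γ_i = 84·5^i mod 89: γ_0=84, γ_1=64, γ_2=53, γ_3=87 (in table at j=4).
x = i·n + j = 3·10 + 4 = 34.
Check: 7^34 ≡ 84 (mod 89).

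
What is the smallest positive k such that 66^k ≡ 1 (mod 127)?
42

127 is prime, so ord(66) divides φ(127) = 126.
Divisors of 126: 1, 2, 3, 6, 7, 9, 14, 18, 21, 42, 63, 126.
Repeated squaring: 66^1 ≡ 66, 66^2 ≡ 38, 66^4 ≡ 47, 66^8 ≡ 50, 66^16 ≡ 87, 66^32 ≡ 76, 66^64 ≡ 61 (mod 127).
Test 66^d mod 127 for each divisor d in increasing order:
66^1 ≡ 66
66^2 ≡ 38
66^3 = 66^2·66^1 ≡ 95
66^6 = 66^4·66^2 ≡ 8
66^7 = 66^4·66^2·66^1 ≡ 20
66^9 = 66^8·66^1 ≡ 125
66^14 = 66^8·66^4·66^2 ≡ 19
66^18 = 66^16·66^2 ≡ 4
66^21 = 66^16·66^4·66^1 ≡ 126
66^42 = 66^32·66^8·66^2 ≡ 1  ← first divisor giving 1
The order is 42.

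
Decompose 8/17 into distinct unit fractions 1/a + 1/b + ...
1/3 + 1/8 + 1/82 + 1/16728

Greedy algorithm:
8/17: ceiling(17/8) = 3, use 1/3
7/51: ceiling(51/7) = 8, use 1/8
5/408: ceiling(408/5) = 82, use 1/82
1/16728: ceiling(16728/1) = 16728, use 1/16728
Result: 8/17 = 1/3 + 1/8 + 1/82 + 1/16728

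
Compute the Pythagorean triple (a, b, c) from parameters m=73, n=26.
(4653, 3796, 6005)

Euclid's formula: a = m² - n², b = 2mn, c = m² + n²
m = 73, n = 26
a = 73² - 26² = 5329 - 676 = 4653
b = 2 × 73 × 26 = 3796
c = 73² + 26² = 5329 + 676 = 6005
Verification: 4653² + 3796² = 21650409 + 14409616 = 36060025 = 6005² ✓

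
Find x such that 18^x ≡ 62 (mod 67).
24

Baby-step giant-step with step n = ⌈√67⌉ = 9.
Baby steps 18^j mod 67 (j:value) for j=0..8: 0:1, 1:18, 2:56, 3:3, 4:54, 5:34, 6:9, 7:28, 8:35.
Giant-step multiplier: 18^(-9) ≡ 18^(66-9) = 18^57 ≡ 5 (mod 67).
Giant steps γ_i = 62·5^i mod 67: γ_0=62, γ_1=42, γ_2=9 (in table at j=6).
x = i·n + j = 2·9 + 6 = 24.
Check: 18^24 ≡ 62 (mod 67).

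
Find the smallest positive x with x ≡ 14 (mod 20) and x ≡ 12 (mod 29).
534

Using Chinese Remainder Theorem:
M = 20 × 29 = 580
M1 = 29, M2 = 20
y1 = 29^(-1) mod 20 = 9
y2 = 20^(-1) mod 29 = 16
x = (14×29×9 + 12×20×16) mod 580 = 534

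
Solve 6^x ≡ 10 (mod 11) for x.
5

Baby-step giant-step with step n = ⌈√11⌉ = 4.
Baby steps 6^j mod 11 (j:value) for j=0..3: 0:1, 1:6, 2:3, 3:7.
Giant-step multiplier: 6^(-4) ≡ 6^(10-4) = 6^6 ≡ 5 (mod 11).
Giant steps γ_i = 10·5^i mod 11: γ_0=10, γ_1=6 (in table at j=1).
x = i·n + j = 1·4 + 1 = 5.
Check: 6^5 ≡ 10 (mod 11).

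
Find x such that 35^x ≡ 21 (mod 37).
22

Baby-step giant-step with step n = ⌈√37⌉ = 7.
Baby steps 35^j mod 37 (j:value) for j=0..6: 0:1, 1:35, 2:4, 3:29, 4:16, 5:5, 6:27.
Giant-step multiplier: 35^(-7) ≡ 35^(36-7) = 35^29 ≡ 13 (mod 37).
Giant steps γ_i = 21·13^i mod 37: γ_0=21, γ_1=14, γ_2=34, γ_3=35 (in table at j=1).
x = i·n + j = 3·7 + 1 = 22.
Check: 35^22 ≡ 21 (mod 37).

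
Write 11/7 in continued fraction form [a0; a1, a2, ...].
[1; 1, 1, 3]

Euclidean algorithm steps:
11 = 1 × 7 + 4
7 = 1 × 4 + 3
4 = 1 × 3 + 1
3 = 3 × 1 + 0
Continued fraction: [1; 1, 1, 3]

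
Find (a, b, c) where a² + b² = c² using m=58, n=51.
(763, 5916, 5965)

Euclid's formula: a = m² - n², b = 2mn, c = m² + n²
m = 58, n = 51
a = 58² - 51² = 3364 - 2601 = 763
b = 2 × 58 × 51 = 5916
c = 58² + 51² = 3364 + 2601 = 5965
Verification: 763² + 5916² = 582169 + 34999056 = 35581225 = 5965² ✓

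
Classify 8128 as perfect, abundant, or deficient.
perfect

Proper divisors of 8128: sum = 1 + 2 + 4 + 8 + 16 + 32 + 64 + 127 + 254 + 508 + 1016 + 2032 + 4064 = 8128
Since 8128 = 8128, 8128 is perfect.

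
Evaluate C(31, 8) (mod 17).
11

Using Lucas' theorem:
Write n=31 and k=8 in base 17:
n in base 17: [1, 14]
k in base 17: [0, 8]
C(31,8) mod 17 = ∏ C(n_i, k_i) mod 17
Digit binomials (mod 17): C(1,0) = 1; C(14,8) = 3003 ≡ 11
Product: 1 × 11 = 11 ≡ 11 (mod 17)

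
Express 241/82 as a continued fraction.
[2; 1, 15, 2, 2]

Euclidean algorithm steps:
241 = 2 × 82 + 77
82 = 1 × 77 + 5
77 = 15 × 5 + 2
5 = 2 × 2 + 1
2 = 2 × 1 + 0
Continued fraction: [2; 1, 15, 2, 2]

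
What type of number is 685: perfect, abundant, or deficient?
deficient

Proper divisors of 685: sum = 1 + 5 + 137 = 143
Since 143 < 685, 685 is deficient.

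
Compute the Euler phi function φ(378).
108

378 = 2 × 3^3 × 7
φ(n) = n × ∏(1 - 1/p) for each prime p dividing n
φ(378) = 378 × (1 - 1/2) × (1 - 1/3) × (1 - 1/7) = 108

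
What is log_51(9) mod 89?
38

Baby-step giant-step with step n = ⌈√89⌉ = 10.
Baby steps 51^j mod 89 (j:value) for j=0..9: 0:1, 1:51, 2:20, 3:41, 4:44, 5:19, 6:79, 7:24, 8:67, 9:35.
Giant-step multiplier: 51^(-10) ≡ 51^(88-10) = 51^78 ≡ 18 (mod 89).
Giant steps γ_i = 9·18^i mod 89: γ_0=9, γ_1=73, γ_2=68, γ_3=67 (in table at j=8).
x = i·n + j = 3·10 + 8 = 38.
Check: 51^38 ≡ 9 (mod 89).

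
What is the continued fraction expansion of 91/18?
[5; 18]

Euclidean algorithm steps:
91 = 5 × 18 + 1
18 = 18 × 1 + 0
Continued fraction: [5; 18]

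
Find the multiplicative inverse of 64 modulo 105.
64

gcd(64, 105) = 1, so the inverse exists.
Extended Euclidean algorithm on (105, 64):
105 = 1 × 64 + 41  ⟹  41 = (1)·105 + (-1)·64
64 = 1 × 41 + 23  ⟹  23 = (-1)·105 + (2)·64
41 = 1 × 23 + 18  ⟹  18 = (2)·105 + (-3)·64
23 = 1 × 18 + 5  ⟹  5 = (-3)·105 + (5)·64
18 = 3 × 5 + 3  ⟹  3 = (11)·105 + (-18)·64
5 = 1 × 3 + 2  ⟹  2 = (-14)·105 + (23)·64
3 = 1 × 2 + 1  ⟹  1 = (25)·105 + (-41)·64
So (-41)·64 ≡ 1 (mod 105), i.e. 64^(-1) ≡ -41 ≡ 64 (mod 105).
Check: 64 × 64 = 4096 ≡ 1 (mod 105)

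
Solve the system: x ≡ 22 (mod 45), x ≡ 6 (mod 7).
202

Using Chinese Remainder Theorem:
M = 45 × 7 = 315
M1 = 7, M2 = 45
y1 = 7^(-1) mod 45 = 13
y2 = 45^(-1) mod 7 = 5
x = (22×7×13 + 6×45×5) mod 315 = 202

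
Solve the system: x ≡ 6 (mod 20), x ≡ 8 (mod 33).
206

Using Chinese Remainder Theorem:
M = 20 × 33 = 660
M1 = 33, M2 = 20
y1 = 33^(-1) mod 20 = 17
y2 = 20^(-1) mod 33 = 5
x = (6×33×17 + 8×20×5) mod 660 = 206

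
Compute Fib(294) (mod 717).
314

Matrix identity: Q^n = [[F_(n+1), F_n], [F_n, F_(n-1)]] with Q = [[1,1],[1,0]].
n = 294 = 100100110₂. Square-and-multiply, entries mod 717:
Q^1 = [[1,1],[1,0]]
Q^2 = (Q^1)² = [[2,1],[1,1]]
Q^4 = (Q^2)² = [[5,3],[3,2]]
Q^9 = (Q^4)²·Q = [[55,34],[34,21]]
Q^18 = (Q^9)² = [[596,433],[433,163]]
Q^36 = (Q^18)² = [[653,261],[261,392]]
Q^73 = (Q^36)²·Q = [[85,517],[517,285]]
Q^147 = (Q^73)²·Q = [[471,620],[620,568]]
Q^294 = (Q^147)² = [[376,314],[314,62]]
F_294 mod 717 = Q^294[0][1] = 314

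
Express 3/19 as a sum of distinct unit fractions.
1/7 + 1/67 + 1/8911

Greedy algorithm:
3/19: ceiling(19/3) = 7, use 1/7
2/133: ceiling(133/2) = 67, use 1/67
1/8911: ceiling(8911/1) = 8911, use 1/8911
Result: 3/19 = 1/7 + 1/67 + 1/8911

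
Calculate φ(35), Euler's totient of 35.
24

35 = 5 × 7
φ(n) = n × ∏(1 - 1/p) for each prime p dividing n
φ(35) = 35 × (1 - 1/5) × (1 - 1/7) = 24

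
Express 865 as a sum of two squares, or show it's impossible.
9² + 28² (a=9, b=28)

Factorization: 865 = 5 × 173
By Fermat: n is sum of two squares iff every prime p ≡ 3 (mod 4) appears to even power.
All primes ≡ 3 (mod 4) appear to even power.
Search a = 0, 1, 2, … for 865 - a² a perfect square: first hit at a = 9: 865 - 81 = 784 = 28².
865 = 9² + 28² = 81 + 784 ✓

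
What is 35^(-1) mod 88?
83

gcd(35, 88) = 1, so the inverse exists.
Extended Euclidean algorithm on (88, 35):
88 = 2 × 35 + 18  ⟹  18 = (1)·88 + (-2)·35
35 = 1 × 18 + 17  ⟹  17 = (-1)·88 + (3)·35
18 = 1 × 17 + 1  ⟹  1 = (2)·88 + (-5)·35
So (-5)·35 ≡ 1 (mod 88), i.e. 35^(-1) ≡ -5 ≡ 83 (mod 88).
Check: 35 × 83 = 2905 ≡ 1 (mod 88)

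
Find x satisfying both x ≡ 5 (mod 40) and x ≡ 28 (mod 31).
245

Using Chinese Remainder Theorem:
M = 40 × 31 = 1240
M1 = 31, M2 = 40
y1 = 31^(-1) mod 40 = 31
y2 = 40^(-1) mod 31 = 7
x = (5×31×31 + 28×40×7) mod 1240 = 245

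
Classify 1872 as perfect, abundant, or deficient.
abundant

Proper divisors of 1872: sum = 1 + 2 + 3 + 4 + 6 + 8 + 9 + 12 + ... + 312 + 468 + 624 + 936 (29 divisors) = 3770
Since 3770 > 1872, 1872 is abundant.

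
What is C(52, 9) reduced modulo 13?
0

Using Lucas' theorem:
Write n=52 and k=9 in base 13:
n in base 13: [4, 0]
k in base 13: [0, 9]
C(52,9) mod 13 = ∏ C(n_i, k_i) mod 13
Digit binomials (mod 13): C(4,0) = 1; C(0,9) = 0 (k_i > n_i)
Product: 1 × 0 = 0 ≡ 0 (mod 13)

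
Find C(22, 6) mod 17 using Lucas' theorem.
0

Using Lucas' theorem:
Write n=22 and k=6 in base 17:
n in base 17: [1, 5]
k in base 17: [0, 6]
C(22,6) mod 17 = ∏ C(n_i, k_i) mod 17
Digit binomials (mod 17): C(1,0) = 1; C(5,6) = 0 (k_i > n_i)
Product: 1 × 0 = 0 ≡ 0 (mod 17)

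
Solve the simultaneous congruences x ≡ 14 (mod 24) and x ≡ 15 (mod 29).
566

Using Chinese Remainder Theorem:
M = 24 × 29 = 696
M1 = 29, M2 = 24
y1 = 29^(-1) mod 24 = 5
y2 = 24^(-1) mod 29 = 23
x = (14×29×5 + 15×24×23) mod 696 = 566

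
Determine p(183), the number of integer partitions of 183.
896684817527

p(n) counts ways to write n as a sum of positive integers (order ignored).
Euler's pentagonal recurrence: p(k) = p(k-1) + p(k-2) - p(k-5) - p(k-7) + p(k-12) + p(k-15) - ... (offsets j(3j∓1)/2, signs ++--, p(0)=1, p(<0)=0).
DP table for k = 0..182: p(0)=1, p(1)=1, p(2)=2, p(3)=3, p(4)=5, p(5)=7, p(6)=11, p(7)=15, p(8)=22, p(9)=30, p(10)=42, p(11)=56, p(12)=77, p(13)=101, p(14)=135, p(15)=176, p(16)=231, p(17)=297, p(18)=385, p(19)=490, p(20)=627, p(21)=792, p(22)=1002, p(23)=1255, p(24)=1575, p(25)=1958, p(26)=2436, p(27)=3010, p(28)=3718, p(29)=4565, p(30)=5604, p(31)=6842, p(32)=8349, p(33)=10143, p(34)=12310, p(35)=14883, p(36)=17977, p(37)=21637, p(38)=26015, p(39)=31185, p(40)=37338, p(41)=44583, p(42)=53174, p(43)=63261, p(44)=75175, p(45)=89134, p(46)=105558, p(47)=124754, p(48)=147273, p(49)=173525, p(50)=204226, p(51)=239943, p(52)=281589, p(53)=329931, p(54)=386155, p(55)=451276, p(56)=526823, p(57)=614154, p(58)=715220, p(59)=831820, p(60)=966467, p(61)=1121505, p(62)=1300156, p(63)=1505499, p(64)=1741630, p(65)=2012558, p(66)=2323520, p(67)=2679689, p(68)=3087735, p(69)=3554345, p(70)=4087968, p(71)=4697205, p(72)=5392783, p(73)=6185689, p(74)=7089500, p(75)=8118264, p(76)=9289091, p(77)=10619863, p(78)=12132164, p(79)=13848650, p(80)=15796476, p(81)=18004327, p(82)=20506255, p(83)=23338469, p(84)=26543660, p(85)=30167357, p(86)=34262962, p(87)=38887673, p(88)=44108109, p(89)=49995925, p(90)=56634173, p(91)=64112359, p(92)=72533807, p(93)=82010177, p(94)=92669720, p(95)=104651419, p(96)=118114304, p(97)=133230930, p(98)=150198136, p(99)=169229875, p(100)=190569292, p(101)=214481126, p(102)=241265379, p(103)=271248950, p(104)=304801365, p(105)=342325709, p(106)=384276336, p(107)=431149389, p(108)=483502844, p(109)=541946240, p(110)=607163746, p(111)=679903203, p(112)=761002156, p(113)=851376628, p(114)=952050665, p(115)=1064144451, p(116)=1188908248, p(117)=1327710076, p(118)=1482074143, p(119)=1653668665, p(120)=1844349560, p(121)=2056148051, p(122)=2291320912, p(123)=2552338241, p(124)=2841940500, p(125)=3163127352, p(126)=3519222692, p(127)=3913864295, p(128)=4351078600, p(129)=4835271870, p(130)=5371315400, p(131)=5964539504, p(132)=6620830889, p(133)=7346629512, p(134)=8149040695, p(135)=9035836076, p(136)=10015581680, p(137)=11097645016, p(138)=12292341831, p(139)=13610949895, p(140)=15065878135, p(141)=16670689208, p(142)=18440293320, p(143)=20390982757, p(144)=22540654445, p(145)=24908858009, p(146)=27517052599, p(147)=30388671978, p(148)=33549419497, p(149)=37027355200, p(150)=40853235313, p(151)=45060624582, p(152)=49686288421, p(153)=54770336324, p(154)=60356673280, p(155)=66493182097, p(156)=73232243759, p(157)=80630964769, p(158)=88751778802, p(159)=97662728555, p(160)=107438159466, p(161)=118159068427, p(162)=129913904637, p(163)=142798995930, p(164)=156919475295, p(165)=172389800255, p(166)=189334822579, p(167)=207890420102, p(168)=228204732751, p(169)=250438925115, p(170)=274768617130, p(171)=301384802048, p(172)=330495499613, p(173)=362326859895, p(174)=397125074750, p(175)=435157697830, p(176)=476715857290, p(177)=522115831195, p(178)=571701605655, p(179)=625846753120, p(180)=684957390936, p(181)=749474411781, p(182)=819876908323.
Final step: p(183) = p(182) + p(181) - p(178) - p(176) + p(171) + p(168) - p(161) - p(157) + p(148) + p(143) - p(132) - p(126) + p(113) + p(106) - p(91) - p(83) + p(66) + p(57) - p(38) - p(28) + p(7)
= 819876908323 + 749474411781 - 571701605655 - 476715857290 + 301384802048 + 228204732751 - 118159068427 - 80630964769 + 33549419497 + 20390982757 - 6620830889 - 3519222692 + 851376628 + 384276336 - 64112359 - 23338469 + 2323520 + 614154 - 26015 - 3718 + 15
= 896684817527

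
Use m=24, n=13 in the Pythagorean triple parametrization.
(407, 624, 745)

Euclid's formula: a = m² - n², b = 2mn, c = m² + n²
m = 24, n = 13
a = 24² - 13² = 576 - 169 = 407
b = 2 × 24 × 13 = 624
c = 24² + 13² = 576 + 169 = 745
Verification: 407² + 624² = 165649 + 389376 = 555025 = 745² ✓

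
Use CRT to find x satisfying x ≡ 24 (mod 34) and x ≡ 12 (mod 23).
58

Using Chinese Remainder Theorem:
M = 34 × 23 = 782
M1 = 23, M2 = 34
y1 = 23^(-1) mod 34 = 3
y2 = 34^(-1) mod 23 = 21
x = (24×23×3 + 12×34×21) mod 782 = 58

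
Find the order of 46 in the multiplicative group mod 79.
13

79 is prime, so ord(46) divides φ(79) = 78.
Divisors of 78: 1, 2, 3, 6, 13, 26, 39, 78.
Repeated squaring: 46^1 ≡ 46, 46^2 ≡ 62, 46^4 ≡ 52, 46^8 ≡ 18, 46^16 ≡ 8, 46^32 ≡ 64, 46^64 ≡ 67 (mod 79).
Test 46^d mod 79 for each divisor d in increasing order:
46^1 ≡ 46
46^2 ≡ 62
46^3 = 46^2·46^1 ≡ 8
46^6 = 46^4·46^2 ≡ 64
46^13 = 46^8·46^4·46^1 ≡ 1  ← first divisor giving 1
The order is 13.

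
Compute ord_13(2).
12

13 is prime, so ord(2) divides φ(13) = 12.
Divisors of 12: 1, 2, 3, 4, 6, 12.
Repeated squaring: 2^1 ≡ 2, 2^2 ≡ 4, 2^4 ≡ 3, 2^8 ≡ 9 (mod 13).
Test 2^d mod 13 for each divisor d in increasing order:
2^1 ≡ 2
2^2 ≡ 4
2^3 = 2^2·2^1 ≡ 8
2^4 ≡ 3
2^6 = 2^4·2^2 ≡ 12
2^12 = 2^8·2^4 ≡ 1  ← first divisor giving 1
The order is 12.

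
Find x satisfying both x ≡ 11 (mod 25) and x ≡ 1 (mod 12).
61

Using Chinese Remainder Theorem:
M = 25 × 12 = 300
M1 = 12, M2 = 25
y1 = 12^(-1) mod 25 = 23
y2 = 25^(-1) mod 12 = 1
x = (11×12×23 + 1×25×1) mod 300 = 61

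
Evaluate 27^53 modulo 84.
27

Repeated squaring. Binary of 53 = 110101.
27^1 ≡ 27 (mod 84); 27^2 ≡ 57 (mod 84); 27^4 ≡ 57 (mod 84); 27^8 ≡ 57 (mod 84); 27^16 ≡ 57 (mod 84); 27^32 ≡ 57 (mod 84)
27^53 = 27^1 × 27^4 × 27^16 × 27^32 ≡ 27 (mod 84)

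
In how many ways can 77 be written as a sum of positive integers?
10619863

p(n) counts ways to write n as a sum of positive integers (order ignored).
Euler's pentagonal recurrence: p(k) = p(k-1) + p(k-2) - p(k-5) - p(k-7) + p(k-12) + p(k-15) - ... (offsets j(3j∓1)/2, signs ++--, p(0)=1, p(<0)=0).
DP table for k = 0..76: p(0)=1, p(1)=1, p(2)=2, p(3)=3, p(4)=5, p(5)=7, p(6)=11, p(7)=15, p(8)=22, p(9)=30, p(10)=42, p(11)=56, p(12)=77, p(13)=101, p(14)=135, p(15)=176, p(16)=231, p(17)=297, p(18)=385, p(19)=490, p(20)=627, p(21)=792, p(22)=1002, p(23)=1255, p(24)=1575, p(25)=1958, p(26)=2436, p(27)=3010, p(28)=3718, p(29)=4565, p(30)=5604, p(31)=6842, p(32)=8349, p(33)=10143, p(34)=12310, p(35)=14883, p(36)=17977, p(37)=21637, p(38)=26015, p(39)=31185, p(40)=37338, p(41)=44583, p(42)=53174, p(43)=63261, p(44)=75175, p(45)=89134, p(46)=105558, p(47)=124754, p(48)=147273, p(49)=173525, p(50)=204226, p(51)=239943, p(52)=281589, p(53)=329931, p(54)=386155, p(55)=451276, p(56)=526823, p(57)=614154, p(58)=715220, p(59)=831820, p(60)=966467, p(61)=1121505, p(62)=1300156, p(63)=1505499, p(64)=1741630, p(65)=2012558, p(66)=2323520, p(67)=2679689, p(68)=3087735, p(69)=3554345, p(70)=4087968, p(71)=4697205, p(72)=5392783, p(73)=6185689, p(74)=7089500, p(75)=8118264, p(76)=9289091.
Final step: p(77) = p(76) + p(75) - p(72) - p(70) + p(65) + p(62) - p(55) - p(51) + p(42) + p(37) - p(26) - p(20) + p(7) + p(0)
= 9289091 + 8118264 - 5392783 - 4087968 + 2012558 + 1300156 - 451276 - 239943 + 53174 + 21637 - 2436 - 627 + 15 + 1
= 10619863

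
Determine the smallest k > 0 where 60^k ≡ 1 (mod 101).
20

101 is prime, so ord(60) divides φ(101) = 100.
Divisors of 100: 1, 2, 4, 5, 10, 20, 25, 50, 100.
Repeated squaring: 60^1 ≡ 60, 60^2 ≡ 65, 60^4 ≡ 84, 60^8 ≡ 87, 60^16 ≡ 95, 60^32 ≡ 36, 60^64 ≡ 84 (mod 101).
Test 60^d mod 101 for each divisor d in increasing order:
60^1 ≡ 60
60^2 ≡ 65
60^4 ≡ 84
60^5 = 60^4·60^1 ≡ 91
60^10 = 60^8·60^2 ≡ 100
60^20 = 60^16·60^4 ≡ 1  ← first divisor giving 1
The order is 20.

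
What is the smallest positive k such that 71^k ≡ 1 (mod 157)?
39

157 is prime, so ord(71) divides φ(157) = 156.
Divisors of 156: 1, 2, 3, 4, 6, 12, 13, 26, 39, 52, 78, 156.
Repeated squaring: 71^1 ≡ 71, 71^2 ≡ 17, 71^4 ≡ 132, 71^8 ≡ 154, 71^16 ≡ 9, 71^32 ≡ 81, 71^64 ≡ 124, 71^128 ≡ 147 (mod 157).
Test 71^d mod 157 for each divisor d in increasing order:
71^1 ≡ 71
71^2 ≡ 17
71^3 = 71^2·71^1 ≡ 108
71^4 ≡ 132
71^6 = 71^4·71^2 ≡ 46
71^12 = 71^8·71^4 ≡ 75
71^13 = 71^8·71^4·71^1 ≡ 144
71^26 = 71^16·71^8·71^2 ≡ 12
71^39 = 71^32·71^4·71^2·71^1 ≡ 1  ← first divisor giving 1
The order is 39.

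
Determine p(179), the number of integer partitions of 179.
625846753120

p(n) counts ways to write n as a sum of positive integers (order ignored).
Euler's pentagonal recurrence: p(k) = p(k-1) + p(k-2) - p(k-5) - p(k-7) + p(k-12) + p(k-15) - ... (offsets j(3j∓1)/2, signs ++--, p(0)=1, p(<0)=0).
DP table for k = 0..178: p(0)=1, p(1)=1, p(2)=2, p(3)=3, p(4)=5, p(5)=7, p(6)=11, p(7)=15, p(8)=22, p(9)=30, p(10)=42, p(11)=56, p(12)=77, p(13)=101, p(14)=135, p(15)=176, p(16)=231, p(17)=297, p(18)=385, p(19)=490, p(20)=627, p(21)=792, p(22)=1002, p(23)=1255, p(24)=1575, p(25)=1958, p(26)=2436, p(27)=3010, p(28)=3718, p(29)=4565, p(30)=5604, p(31)=6842, p(32)=8349, p(33)=10143, p(34)=12310, p(35)=14883, p(36)=17977, p(37)=21637, p(38)=26015, p(39)=31185, p(40)=37338, p(41)=44583, p(42)=53174, p(43)=63261, p(44)=75175, p(45)=89134, p(46)=105558, p(47)=124754, p(48)=147273, p(49)=173525, p(50)=204226, p(51)=239943, p(52)=281589, p(53)=329931, p(54)=386155, p(55)=451276, p(56)=526823, p(57)=614154, p(58)=715220, p(59)=831820, p(60)=966467, p(61)=1121505, p(62)=1300156, p(63)=1505499, p(64)=1741630, p(65)=2012558, p(66)=2323520, p(67)=2679689, p(68)=3087735, p(69)=3554345, p(70)=4087968, p(71)=4697205, p(72)=5392783, p(73)=6185689, p(74)=7089500, p(75)=8118264, p(76)=9289091, p(77)=10619863, p(78)=12132164, p(79)=13848650, p(80)=15796476, p(81)=18004327, p(82)=20506255, p(83)=23338469, p(84)=26543660, p(85)=30167357, p(86)=34262962, p(87)=38887673, p(88)=44108109, p(89)=49995925, p(90)=56634173, p(91)=64112359, p(92)=72533807, p(93)=82010177, p(94)=92669720, p(95)=104651419, p(96)=118114304, p(97)=133230930, p(98)=150198136, p(99)=169229875, p(100)=190569292, p(101)=214481126, p(102)=241265379, p(103)=271248950, p(104)=304801365, p(105)=342325709, p(106)=384276336, p(107)=431149389, p(108)=483502844, p(109)=541946240, p(110)=607163746, p(111)=679903203, p(112)=761002156, p(113)=851376628, p(114)=952050665, p(115)=1064144451, p(116)=1188908248, p(117)=1327710076, p(118)=1482074143, p(119)=1653668665, p(120)=1844349560, p(121)=2056148051, p(122)=2291320912, p(123)=2552338241, p(124)=2841940500, p(125)=3163127352, p(126)=3519222692, p(127)=3913864295, p(128)=4351078600, p(129)=4835271870, p(130)=5371315400, p(131)=5964539504, p(132)=6620830889, p(133)=7346629512, p(134)=8149040695, p(135)=9035836076, p(136)=10015581680, p(137)=11097645016, p(138)=12292341831, p(139)=13610949895, p(140)=15065878135, p(141)=16670689208, p(142)=18440293320, p(143)=20390982757, p(144)=22540654445, p(145)=24908858009, p(146)=27517052599, p(147)=30388671978, p(148)=33549419497, p(149)=37027355200, p(150)=40853235313, p(151)=45060624582, p(152)=49686288421, p(153)=54770336324, p(154)=60356673280, p(155)=66493182097, p(156)=73232243759, p(157)=80630964769, p(158)=88751778802, p(159)=97662728555, p(160)=107438159466, p(161)=118159068427, p(162)=129913904637, p(163)=142798995930, p(164)=156919475295, p(165)=172389800255, p(166)=189334822579, p(167)=207890420102, p(168)=228204732751, p(169)=250438925115, p(170)=274768617130, p(171)=301384802048, p(172)=330495499613, p(173)=362326859895, p(174)=397125074750, p(175)=435157697830, p(176)=476715857290, p(177)=522115831195, p(178)=571701605655.
Final step: p(179) = p(178) + p(177) - p(174) - p(172) + p(167) + p(164) - p(157) - p(153) + p(144) + p(139) - p(128) - p(122) + p(109) + p(102) - p(87) - p(79) + p(62) + p(53) - p(34) - p(24) + p(3)
= 571701605655 + 522115831195 - 397125074750 - 330495499613 + 207890420102 + 156919475295 - 80630964769 - 54770336324 + 22540654445 + 13610949895 - 4351078600 - 2291320912 + 541946240 + 241265379 - 38887673 - 13848650 + 1300156 + 329931 - 12310 - 1575 + 3
= 625846753120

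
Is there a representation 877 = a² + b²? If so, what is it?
6² + 29² (a=6, b=29)

Factorization: 877 = 877
By Fermat: n is sum of two squares iff every prime p ≡ 3 (mod 4) appears to even power.
All primes ≡ 3 (mod 4) appear to even power.
Search a = 0, 1, 2, … for 877 - a² a perfect square: first hit at a = 6: 877 - 36 = 841 = 29².
877 = 6² + 29² = 36 + 841 ✓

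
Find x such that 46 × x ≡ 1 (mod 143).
28

gcd(46, 143) = 1, so the inverse exists.
Extended Euclidean algorithm on (143, 46):
143 = 3 × 46 + 5  ⟹  5 = (1)·143 + (-3)·46
46 = 9 × 5 + 1  ⟹  1 = (-9)·143 + (28)·46
So (28)·46 ≡ 1 (mod 143), i.e. 46^(-1) ≡ 28 (mod 143).
Check: 46 × 28 = 1288 ≡ 1 (mod 143)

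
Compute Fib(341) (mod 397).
48

Matrix identity: Q^n = [[F_(n+1), F_n], [F_n, F_(n-1)]] with Q = [[1,1],[1,0]].
n = 341 = 101010101₂. Square-and-multiply, entries mod 397:
Q^1 = [[1,1],[1,0]]
Q^2 = (Q^1)² = [[2,1],[1,1]]
Q^5 = (Q^2)²·Q = [[8,5],[5,3]]
Q^10 = (Q^5)² = [[89,55],[55,34]]
Q^21 = (Q^10)²·Q = [[243,227],[227,16]]
Q^42 = (Q^21)² = [[212,37],[37,175]]
Q^85 = (Q^42)²·Q = [[288,261],[261,27]]
Q^170 = (Q^85)² = [[205,36],[36,169]]
Q^341 = (Q^170)²·Q = [[14,48],[48,363]]
F_341 mod 397 = Q^341[0][1] = 48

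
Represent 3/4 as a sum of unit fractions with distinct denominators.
1/2 + 1/4

Greedy algorithm:
3/4: ceiling(4/3) = 2, use 1/2
1/4: ceiling(4/1) = 4, use 1/4
Result: 3/4 = 1/2 + 1/4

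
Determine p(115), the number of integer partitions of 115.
1064144451

p(n) counts ways to write n as a sum of positive integers (order ignored).
Euler's pentagonal recurrence: p(k) = p(k-1) + p(k-2) - p(k-5) - p(k-7) + p(k-12) + p(k-15) - ... (offsets j(3j∓1)/2, signs ++--, p(0)=1, p(<0)=0).
DP table for k = 0..114: p(0)=1, p(1)=1, p(2)=2, p(3)=3, p(4)=5, p(5)=7, p(6)=11, p(7)=15, p(8)=22, p(9)=30, p(10)=42, p(11)=56, p(12)=77, p(13)=101, p(14)=135, p(15)=176, p(16)=231, p(17)=297, p(18)=385, p(19)=490, p(20)=627, p(21)=792, p(22)=1002, p(23)=1255, p(24)=1575, p(25)=1958, p(26)=2436, p(27)=3010, p(28)=3718, p(29)=4565, p(30)=5604, p(31)=6842, p(32)=8349, p(33)=10143, p(34)=12310, p(35)=14883, p(36)=17977, p(37)=21637, p(38)=26015, p(39)=31185, p(40)=37338, p(41)=44583, p(42)=53174, p(43)=63261, p(44)=75175, p(45)=89134, p(46)=105558, p(47)=124754, p(48)=147273, p(49)=173525, p(50)=204226, p(51)=239943, p(52)=281589, p(53)=329931, p(54)=386155, p(55)=451276, p(56)=526823, p(57)=614154, p(58)=715220, p(59)=831820, p(60)=966467, p(61)=1121505, p(62)=1300156, p(63)=1505499, p(64)=1741630, p(65)=2012558, p(66)=2323520, p(67)=2679689, p(68)=3087735, p(69)=3554345, p(70)=4087968, p(71)=4697205, p(72)=5392783, p(73)=6185689, p(74)=7089500, p(75)=8118264, p(76)=9289091, p(77)=10619863, p(78)=12132164, p(79)=13848650, p(80)=15796476, p(81)=18004327, p(82)=20506255, p(83)=23338469, p(84)=26543660, p(85)=30167357, p(86)=34262962, p(87)=38887673, p(88)=44108109, p(89)=49995925, p(90)=56634173, p(91)=64112359, p(92)=72533807, p(93)=82010177, p(94)=92669720, p(95)=104651419, p(96)=118114304, p(97)=133230930, p(98)=150198136, p(99)=169229875, p(100)=190569292, p(101)=214481126, p(102)=241265379, p(103)=271248950, p(104)=304801365, p(105)=342325709, p(106)=384276336, p(107)=431149389, p(108)=483502844, p(109)=541946240, p(110)=607163746, p(111)=679903203, p(112)=761002156, p(113)=851376628, p(114)=952050665.
Final step: p(115) = p(114) + p(113) - p(110) - p(108) + p(103) + p(100) - p(93) - p(89) + p(80) + p(75) - p(64) - p(58) + p(45) + p(38) - p(23) - p(15)
= 952050665 + 851376628 - 607163746 - 483502844 + 271248950 + 190569292 - 82010177 - 49995925 + 15796476 + 8118264 - 1741630 - 715220 + 89134 + 26015 - 1255 - 176
= 1064144451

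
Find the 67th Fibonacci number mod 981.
203

Matrix identity: Q^n = [[F_(n+1), F_n], [F_n, F_(n-1)]] with Q = [[1,1],[1,0]].
n = 67 = 1000011₂. Square-and-multiply, entries mod 981:
Q^1 = [[1,1],[1,0]]
Q^2 = (Q^1)² = [[2,1],[1,1]]
Q^4 = (Q^2)² = [[5,3],[3,2]]
Q^8 = (Q^4)² = [[34,21],[21,13]]
Q^16 = (Q^8)² = [[616,6],[6,610]]
Q^33 = (Q^16)²·Q = [[334,826],[826,489]]
Q^67 = (Q^33)²·Q = [[168,203],[203,946]]
F_67 mod 981 = Q^67[0][1] = 203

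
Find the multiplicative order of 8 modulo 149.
148

149 is prime, so ord(8) divides φ(149) = 148.
Divisors of 148: 1, 2, 4, 37, 74, 148.
Repeated squaring: 8^1 ≡ 8, 8^2 ≡ 64, 8^4 ≡ 73, 8^8 ≡ 114, 8^16 ≡ 33, 8^32 ≡ 46, 8^64 ≡ 30, 8^128 ≡ 6 (mod 149).
Test 8^d mod 149 for each divisor d in increasing order:
8^1 ≡ 8
8^2 ≡ 64
8^4 ≡ 73
8^37 = 8^32·8^4·8^1 ≡ 44
8^74 = 8^64·8^8·8^2 ≡ 148
8^148 = 8^128·8^16·8^4 ≡ 1  ← first divisor giving 1
The order is 148.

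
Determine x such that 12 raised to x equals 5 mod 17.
9

Baby-step giant-step with step n = ⌈√17⌉ = 5.
Baby steps 12^j mod 17 (j:value) for j=0..4: 0:1, 1:12, 2:8, 3:11, 4:13.
Giant-step multiplier: 12^(-5) ≡ 12^(16-5) = 12^11 ≡ 6 (mod 17).
Giant steps γ_i = 5·6^i mod 17: γ_0=5, γ_1=13 (in table at j=4).
x = i·n + j = 1·5 + 4 = 9.
Check: 12^9 ≡ 5 (mod 17).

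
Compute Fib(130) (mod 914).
899

Matrix identity: Q^n = [[F_(n+1), F_n], [F_n, F_(n-1)]] with Q = [[1,1],[1,0]].
n = 130 = 10000010₂. Square-and-multiply, entries mod 914:
Q^1 = [[1,1],[1,0]]
Q^2 = (Q^1)² = [[2,1],[1,1]]
Q^4 = (Q^2)² = [[5,3],[3,2]]
Q^8 = (Q^4)² = [[34,21],[21,13]]
Q^16 = (Q^8)² = [[683,73],[73,610]]
Q^32 = (Q^16)² = [[194,247],[247,861]]
Q^65 = (Q^32)²·Q = [[28,847],[847,95]]
Q^130 = (Q^65)² = [[703,899],[899,718]]
F_130 mod 914 = Q^130[0][1] = 899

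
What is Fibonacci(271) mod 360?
229

Matrix identity: Q^n = [[F_(n+1), F_n], [F_n, F_(n-1)]] with Q = [[1,1],[1,0]].
n = 271 = 100001111₂. Square-and-multiply, entries mod 360:
Q^1 = [[1,1],[1,0]]
Q^2 = (Q^1)² = [[2,1],[1,1]]
Q^4 = (Q^2)² = [[5,3],[3,2]]
Q^8 = (Q^4)² = [[34,21],[21,13]]
Q^16 = (Q^8)² = [[157,267],[267,250]]
Q^33 = (Q^16)²·Q = [[127,178],[178,309]]
Q^67 = (Q^33)²·Q = [[141,293],[293,208]]
Q^135 = (Q^67)²·Q = [[267,250],[250,17]]
Q^271 = (Q^135)²·Q = [[309,229],[229,80]]
F_271 mod 360 = Q^271[0][1] = 229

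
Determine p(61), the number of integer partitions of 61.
1121505

p(n) counts ways to write n as a sum of positive integers (order ignored).
Euler's pentagonal recurrence: p(k) = p(k-1) + p(k-2) - p(k-5) - p(k-7) + p(k-12) + p(k-15) - ... (offsets j(3j∓1)/2, signs ++--, p(0)=1, p(<0)=0).
DP table for k = 0..60: p(0)=1, p(1)=1, p(2)=2, p(3)=3, p(4)=5, p(5)=7, p(6)=11, p(7)=15, p(8)=22, p(9)=30, p(10)=42, p(11)=56, p(12)=77, p(13)=101, p(14)=135, p(15)=176, p(16)=231, p(17)=297, p(18)=385, p(19)=490, p(20)=627, p(21)=792, p(22)=1002, p(23)=1255, p(24)=1575, p(25)=1958, p(26)=2436, p(27)=3010, p(28)=3718, p(29)=4565, p(30)=5604, p(31)=6842, p(32)=8349, p(33)=10143, p(34)=12310, p(35)=14883, p(36)=17977, p(37)=21637, p(38)=26015, p(39)=31185, p(40)=37338, p(41)=44583, p(42)=53174, p(43)=63261, p(44)=75175, p(45)=89134, p(46)=105558, p(47)=124754, p(48)=147273, p(49)=173525, p(50)=204226, p(51)=239943, p(52)=281589, p(53)=329931, p(54)=386155, p(55)=451276, p(56)=526823, p(57)=614154, p(58)=715220, p(59)=831820, p(60)=966467.
Final step: p(61) = p(60) + p(59) - p(56) - p(54) + p(49) + p(46) - p(39) - p(35) + p(26) + p(21) - p(10) - p(4)
= 966467 + 831820 - 526823 - 386155 + 173525 + 105558 - 31185 - 14883 + 2436 + 792 - 42 - 5
= 1121505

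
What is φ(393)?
260

393 = 3 × 131
φ(n) = n × ∏(1 - 1/p) for each prime p dividing n
φ(393) = 393 × (1 - 1/3) × (1 - 1/131) = 260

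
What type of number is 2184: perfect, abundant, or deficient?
abundant

Proper divisors of 2184: sum = 1 + 2 + 3 + 4 + 6 + 7 + 8 + 12 + ... + 364 + 546 + 728 + 1092 (31 divisors) = 4536
Since 4536 > 2184, 2184 is abundant.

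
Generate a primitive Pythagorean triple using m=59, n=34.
(2325, 4012, 4637)

Euclid's formula: a = m² - n², b = 2mn, c = m² + n²
m = 59, n = 34
a = 59² - 34² = 3481 - 1156 = 2325
b = 2 × 59 × 34 = 4012
c = 59² + 34² = 3481 + 1156 = 4637
Verification: 2325² + 4012² = 5405625 + 16096144 = 21501769 = 4637² ✓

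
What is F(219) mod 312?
122

Matrix identity: Q^n = [[F_(n+1), F_n], [F_n, F_(n-1)]] with Q = [[1,1],[1,0]].
n = 219 = 11011011₂. Square-and-multiply, entries mod 312:
Q^1 = [[1,1],[1,0]]
Q^3 = (Q^1)²·Q = [[3,2],[2,1]]
Q^6 = (Q^3)² = [[13,8],[8,5]]
Q^13 = (Q^6)²·Q = [[65,233],[233,144]]
Q^27 = (Q^13)²·Q = [[195,170],[170,25]]
Q^54 = (Q^27)² = [[157,272],[272,197]]
Q^109 = (Q^54)²·Q = [[233,41],[41,192]]
Q^219 = (Q^109)²·Q = [[75,122],[122,265]]
F_219 mod 312 = Q^219[0][1] = 122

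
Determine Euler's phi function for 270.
72

270 = 2 × 3^3 × 5
φ(n) = n × ∏(1 - 1/p) for each prime p dividing n
φ(270) = 270 × (1 - 1/2) × (1 - 1/3) × (1 - 1/5) = 72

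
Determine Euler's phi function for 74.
36

74 = 2 × 37
φ(n) = n × ∏(1 - 1/p) for each prime p dividing n
φ(74) = 74 × (1 - 1/2) × (1 - 1/37) = 36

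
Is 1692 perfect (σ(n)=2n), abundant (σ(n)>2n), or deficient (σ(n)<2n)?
abundant

Proper divisors of 1692: sum = 1 + 2 + 3 + 4 + 6 + 9 + 12 + 18 + ... + 282 + 423 + 564 + 846 (17 divisors) = 2676
Since 2676 > 1692, 1692 is abundant.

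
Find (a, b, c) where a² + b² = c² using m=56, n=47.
(927, 5264, 5345)

Euclid's formula: a = m² - n², b = 2mn, c = m² + n²
m = 56, n = 47
a = 56² - 47² = 3136 - 2209 = 927
b = 2 × 56 × 47 = 5264
c = 56² + 47² = 3136 + 2209 = 5345
Verification: 927² + 5264² = 859329 + 27709696 = 28569025 = 5345² ✓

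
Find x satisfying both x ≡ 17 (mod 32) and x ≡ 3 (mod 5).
113

Using Chinese Remainder Theorem:
M = 32 × 5 = 160
M1 = 5, M2 = 32
y1 = 5^(-1) mod 32 = 13
y2 = 32^(-1) mod 5 = 3
x = (17×5×13 + 3×32×3) mod 160 = 113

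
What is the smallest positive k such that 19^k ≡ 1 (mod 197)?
14

197 is prime, so ord(19) divides φ(197) = 196.
Divisors of 196: 1, 2, 4, 7, 14, 28, 49, 98, 196.
Repeated squaring: 19^1 ≡ 19, 19^2 ≡ 164, 19^4 ≡ 104, 19^8 ≡ 178, 19^16 ≡ 164, 19^32 ≡ 104, 19^64 ≡ 178, 19^128 ≡ 164 (mod 197).
Test 19^d mod 197 for each divisor d in increasing order:
19^1 ≡ 19
19^2 ≡ 164
19^4 ≡ 104
19^7 = 19^4·19^2·19^1 ≡ 196
19^14 = 19^8·19^4·19^2 ≡ 1  ← first divisor giving 1
The order is 14.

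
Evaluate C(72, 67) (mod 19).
1

Using Lucas' theorem:
Write n=72 and k=67 in base 19:
n in base 19: [3, 15]
k in base 19: [3, 10]
C(72,67) mod 19 = ∏ C(n_i, k_i) mod 19
Digit binomials (mod 19): C(3,3) = 1; C(15,10) = 3003 ≡ 1
Product: 1 × 1 = 1 ≡ 1 (mod 19)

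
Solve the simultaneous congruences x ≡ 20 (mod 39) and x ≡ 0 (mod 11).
176

Using Chinese Remainder Theorem:
M = 39 × 11 = 429
M1 = 11, M2 = 39
y1 = 11^(-1) mod 39 = 32
y2 = 39^(-1) mod 11 = 2
x = (20×11×32 + 0×39×2) mod 429 = 176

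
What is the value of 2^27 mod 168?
8

Repeated squaring. Binary of 27 = 11011.
2^1 ≡ 2 (mod 168); 2^2 ≡ 4 (mod 168); 2^4 ≡ 16 (mod 168); 2^8 ≡ 88 (mod 168); 2^16 ≡ 16 (mod 168)
2^27 = 2^1 × 2^2 × 2^8 × 2^16 ≡ 8 (mod 168)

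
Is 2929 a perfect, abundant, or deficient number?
deficient

Proper divisors of 2929: sum = 1 + 29 + 101 = 131
Since 131 < 2929, 2929 is deficient.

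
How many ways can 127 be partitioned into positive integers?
3913864295

p(n) counts ways to write n as a sum of positive integers (order ignored).
Euler's pentagonal recurrence: p(k) = p(k-1) + p(k-2) - p(k-5) - p(k-7) + p(k-12) + p(k-15) - ... (offsets j(3j∓1)/2, signs ++--, p(0)=1, p(<0)=0).
DP table for k = 0..126: p(0)=1, p(1)=1, p(2)=2, p(3)=3, p(4)=5, p(5)=7, p(6)=11, p(7)=15, p(8)=22, p(9)=30, p(10)=42, p(11)=56, p(12)=77, p(13)=101, p(14)=135, p(15)=176, p(16)=231, p(17)=297, p(18)=385, p(19)=490, p(20)=627, p(21)=792, p(22)=1002, p(23)=1255, p(24)=1575, p(25)=1958, p(26)=2436, p(27)=3010, p(28)=3718, p(29)=4565, p(30)=5604, p(31)=6842, p(32)=8349, p(33)=10143, p(34)=12310, p(35)=14883, p(36)=17977, p(37)=21637, p(38)=26015, p(39)=31185, p(40)=37338, p(41)=44583, p(42)=53174, p(43)=63261, p(44)=75175, p(45)=89134, p(46)=105558, p(47)=124754, p(48)=147273, p(49)=173525, p(50)=204226, p(51)=239943, p(52)=281589, p(53)=329931, p(54)=386155, p(55)=451276, p(56)=526823, p(57)=614154, p(58)=715220, p(59)=831820, p(60)=966467, p(61)=1121505, p(62)=1300156, p(63)=1505499, p(64)=1741630, p(65)=2012558, p(66)=2323520, p(67)=2679689, p(68)=3087735, p(69)=3554345, p(70)=4087968, p(71)=4697205, p(72)=5392783, p(73)=6185689, p(74)=7089500, p(75)=8118264, p(76)=9289091, p(77)=10619863, p(78)=12132164, p(79)=13848650, p(80)=15796476, p(81)=18004327, p(82)=20506255, p(83)=23338469, p(84)=26543660, p(85)=30167357, p(86)=34262962, p(87)=38887673, p(88)=44108109, p(89)=49995925, p(90)=56634173, p(91)=64112359, p(92)=72533807, p(93)=82010177, p(94)=92669720, p(95)=104651419, p(96)=118114304, p(97)=133230930, p(98)=150198136, p(99)=169229875, p(100)=190569292, p(101)=214481126, p(102)=241265379, p(103)=271248950, p(104)=304801365, p(105)=342325709, p(106)=384276336, p(107)=431149389, p(108)=483502844, p(109)=541946240, p(110)=607163746, p(111)=679903203, p(112)=761002156, p(113)=851376628, p(114)=952050665, p(115)=1064144451, p(116)=1188908248, p(117)=1327710076, p(118)=1482074143, p(119)=1653668665, p(120)=1844349560, p(121)=2056148051, p(122)=2291320912, p(123)=2552338241, p(124)=2841940500, p(125)=3163127352, p(126)=3519222692.
Final step: p(127) = p(126) + p(125) - p(122) - p(120) + p(115) + p(112) - p(105) - p(101) + p(92) + p(87) - p(76) - p(70) + p(57) + p(50) - p(35) - p(27) + p(10) + p(1)
= 3519222692 + 3163127352 - 2291320912 - 1844349560 + 1064144451 + 761002156 - 342325709 - 214481126 + 72533807 + 38887673 - 9289091 - 4087968 + 614154 + 204226 - 14883 - 3010 + 42 + 1
= 3913864295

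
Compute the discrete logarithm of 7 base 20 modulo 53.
30

Baby-step giant-step with step n = ⌈√53⌉ = 8.
Baby steps 20^j mod 53 (j:value) for j=0..7: 0:1, 1:20, 2:29, 3:50, 4:46, 5:19, 6:9, 7:21.
Giant-step multiplier: 20^(-8) ≡ 20^(52-8) = 20^44 ≡ 13 (mod 53).
Giant steps γ_i = 7·13^i mod 53: γ_0=7, γ_1=38, γ_2=17, γ_3=9 (in table at j=6).
x = i·n + j = 3·8 + 6 = 30.
Check: 20^30 ≡ 7 (mod 53).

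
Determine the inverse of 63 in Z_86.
71

gcd(63, 86) = 1, so the inverse exists.
Extended Euclidean algorithm on (86, 63):
86 = 1 × 63 + 23  ⟹  23 = (1)·86 + (-1)·63
63 = 2 × 23 + 17  ⟹  17 = (-2)·86 + (3)·63
23 = 1 × 17 + 6  ⟹  6 = (3)·86 + (-4)·63
17 = 2 × 6 + 5  ⟹  5 = (-8)·86 + (11)·63
6 = 1 × 5 + 1  ⟹  1 = (11)·86 + (-15)·63
So (-15)·63 ≡ 1 (mod 86), i.e. 63^(-1) ≡ -15 ≡ 71 (mod 86).
Check: 63 × 71 = 4473 ≡ 1 (mod 86)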